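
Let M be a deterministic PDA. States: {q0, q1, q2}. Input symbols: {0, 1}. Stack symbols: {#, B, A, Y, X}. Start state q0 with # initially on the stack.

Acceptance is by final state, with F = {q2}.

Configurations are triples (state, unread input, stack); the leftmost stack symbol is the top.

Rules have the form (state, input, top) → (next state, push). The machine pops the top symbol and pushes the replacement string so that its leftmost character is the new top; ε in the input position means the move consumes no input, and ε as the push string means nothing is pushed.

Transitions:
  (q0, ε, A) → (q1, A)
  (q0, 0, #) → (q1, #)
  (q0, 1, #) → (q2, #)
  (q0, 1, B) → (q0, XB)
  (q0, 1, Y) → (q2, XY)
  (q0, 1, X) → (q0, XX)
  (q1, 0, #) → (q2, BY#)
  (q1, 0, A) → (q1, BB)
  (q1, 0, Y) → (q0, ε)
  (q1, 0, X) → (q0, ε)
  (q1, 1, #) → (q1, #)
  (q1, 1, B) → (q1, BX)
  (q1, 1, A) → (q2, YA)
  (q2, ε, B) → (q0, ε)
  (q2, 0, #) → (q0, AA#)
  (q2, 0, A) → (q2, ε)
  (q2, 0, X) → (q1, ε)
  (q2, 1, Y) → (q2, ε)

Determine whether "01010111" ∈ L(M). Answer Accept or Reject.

(q0, 01010111, #)
  read 0, top #: go to q1, push # → (q1, 1010111, #)
  read 1, top #: go to q1, push # → (q1, 010111, #)
  read 0, top #: go to q2, push BY# → (q2, 10111, BY#)
  ε-move, top B: go to q0, push ε → (q0, 10111, Y#)
  read 1, top Y: go to q2, push XY → (q2, 0111, XY#)
  read 0, top X: go to q1, push ε → (q1, 111, Y#)
No transition applies at (q1, 111, Y#); input not fully consumed.

Reject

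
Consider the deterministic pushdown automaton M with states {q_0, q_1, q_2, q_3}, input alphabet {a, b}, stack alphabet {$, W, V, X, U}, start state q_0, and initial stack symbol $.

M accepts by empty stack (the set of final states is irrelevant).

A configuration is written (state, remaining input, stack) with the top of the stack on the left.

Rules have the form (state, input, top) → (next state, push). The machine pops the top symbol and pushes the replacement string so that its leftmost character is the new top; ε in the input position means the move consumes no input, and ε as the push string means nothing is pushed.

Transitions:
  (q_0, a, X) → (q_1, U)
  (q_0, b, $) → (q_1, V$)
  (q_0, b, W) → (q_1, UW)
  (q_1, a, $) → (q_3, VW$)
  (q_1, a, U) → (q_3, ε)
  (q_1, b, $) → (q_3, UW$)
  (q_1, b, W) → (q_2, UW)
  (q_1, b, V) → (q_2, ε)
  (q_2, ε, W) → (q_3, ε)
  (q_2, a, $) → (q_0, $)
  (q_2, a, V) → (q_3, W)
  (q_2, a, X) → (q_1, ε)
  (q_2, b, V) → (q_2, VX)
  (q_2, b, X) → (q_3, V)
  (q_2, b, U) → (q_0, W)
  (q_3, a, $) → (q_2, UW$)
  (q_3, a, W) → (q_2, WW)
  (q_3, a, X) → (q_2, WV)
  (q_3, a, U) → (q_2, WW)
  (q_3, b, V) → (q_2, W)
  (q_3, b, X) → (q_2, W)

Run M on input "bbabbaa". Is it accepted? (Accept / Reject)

Reject

(q_0, bbabbaa, $)
  read b, top $: go to q_1, push V$ → (q_1, babbaa, V$)
  read b, top V: go to q_2, push ε → (q_2, abbaa, $)
  read a, top $: go to q_0, push $ → (q_0, bbaa, $)
  read b, top $: go to q_1, push V$ → (q_1, baa, V$)
  read b, top V: go to q_2, push ε → (q_2, aa, $)
  read a, top $: go to q_0, push $ → (q_0, a, $)
No transition applies at (q_0, a, $); input not fully consumed.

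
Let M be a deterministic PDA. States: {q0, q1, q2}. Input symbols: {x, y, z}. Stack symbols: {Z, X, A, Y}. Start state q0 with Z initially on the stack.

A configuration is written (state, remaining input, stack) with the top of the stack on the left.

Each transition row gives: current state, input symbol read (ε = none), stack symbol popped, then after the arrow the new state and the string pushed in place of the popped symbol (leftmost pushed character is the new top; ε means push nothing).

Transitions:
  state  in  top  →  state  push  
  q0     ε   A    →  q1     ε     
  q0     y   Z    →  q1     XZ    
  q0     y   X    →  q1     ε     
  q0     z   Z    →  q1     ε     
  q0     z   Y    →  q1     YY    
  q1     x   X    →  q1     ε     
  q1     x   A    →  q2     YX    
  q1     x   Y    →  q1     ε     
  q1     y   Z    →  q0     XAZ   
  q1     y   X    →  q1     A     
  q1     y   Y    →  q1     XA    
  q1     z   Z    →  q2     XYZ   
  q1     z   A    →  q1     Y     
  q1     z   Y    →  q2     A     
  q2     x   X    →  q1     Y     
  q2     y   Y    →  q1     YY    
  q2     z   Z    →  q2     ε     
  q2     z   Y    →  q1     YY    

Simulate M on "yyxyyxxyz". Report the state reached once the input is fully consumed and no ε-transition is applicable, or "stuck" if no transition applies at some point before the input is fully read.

(q0, yyxyyxxyz, Z)
  read y, top Z: go to q1, push XZ → (q1, yxyyxxyz, XZ)
  read y, top X: go to q1, push A → (q1, xyyxxyz, AZ)
  read x, top A: go to q2, push YX → (q2, yyxxyz, YXZ)
  read y, top Y: go to q1, push YY → (q1, yxxyz, YYXZ)
  read y, top Y: go to q1, push XA → (q1, xxyz, XAYXZ)
  read x, top X: go to q1, push ε → (q1, xyz, AYXZ)
  read x, top A: go to q2, push YX → (q2, yz, YXYXZ)
  read y, top Y: go to q1, push YY → (q1, z, YYXYXZ)
  read z, top Y: go to q2, push A → (q2, ε, AYXYXZ)
All input consumed; M is in state q2.

q2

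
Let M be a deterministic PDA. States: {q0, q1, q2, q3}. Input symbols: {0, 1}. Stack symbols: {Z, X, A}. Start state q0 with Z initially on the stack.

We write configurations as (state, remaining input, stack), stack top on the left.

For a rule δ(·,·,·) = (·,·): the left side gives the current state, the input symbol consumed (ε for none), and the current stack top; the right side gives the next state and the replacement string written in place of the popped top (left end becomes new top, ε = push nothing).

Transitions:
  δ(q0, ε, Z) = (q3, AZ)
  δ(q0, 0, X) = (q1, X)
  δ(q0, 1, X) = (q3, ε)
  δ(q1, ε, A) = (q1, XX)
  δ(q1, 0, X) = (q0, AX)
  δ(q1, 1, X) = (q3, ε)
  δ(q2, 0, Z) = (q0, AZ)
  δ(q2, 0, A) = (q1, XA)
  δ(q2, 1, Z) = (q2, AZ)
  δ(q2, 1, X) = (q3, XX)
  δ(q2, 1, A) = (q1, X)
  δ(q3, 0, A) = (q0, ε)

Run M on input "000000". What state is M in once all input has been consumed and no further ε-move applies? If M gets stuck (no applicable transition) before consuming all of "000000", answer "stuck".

(q0, 000000, Z) ⊢ (q3, 000000, AZ) ⊢ (q0, 00000, Z) ⊢ (q3, 00000, AZ) ⊢ (q0, 0000, Z) ⊢ (q3, 0000, AZ) ⊢ (q0, 000, Z) ⊢ (q3, 000, AZ) ⊢ (q0, 00, Z) ⊢ (q3, 00, AZ) ⊢ (q0, 0, Z) ⊢ (q3, 0, AZ) ⊢ (q0, ε, Z) ⊢ (q3, ε, AZ)
All input consumed; M is in state q3.

q3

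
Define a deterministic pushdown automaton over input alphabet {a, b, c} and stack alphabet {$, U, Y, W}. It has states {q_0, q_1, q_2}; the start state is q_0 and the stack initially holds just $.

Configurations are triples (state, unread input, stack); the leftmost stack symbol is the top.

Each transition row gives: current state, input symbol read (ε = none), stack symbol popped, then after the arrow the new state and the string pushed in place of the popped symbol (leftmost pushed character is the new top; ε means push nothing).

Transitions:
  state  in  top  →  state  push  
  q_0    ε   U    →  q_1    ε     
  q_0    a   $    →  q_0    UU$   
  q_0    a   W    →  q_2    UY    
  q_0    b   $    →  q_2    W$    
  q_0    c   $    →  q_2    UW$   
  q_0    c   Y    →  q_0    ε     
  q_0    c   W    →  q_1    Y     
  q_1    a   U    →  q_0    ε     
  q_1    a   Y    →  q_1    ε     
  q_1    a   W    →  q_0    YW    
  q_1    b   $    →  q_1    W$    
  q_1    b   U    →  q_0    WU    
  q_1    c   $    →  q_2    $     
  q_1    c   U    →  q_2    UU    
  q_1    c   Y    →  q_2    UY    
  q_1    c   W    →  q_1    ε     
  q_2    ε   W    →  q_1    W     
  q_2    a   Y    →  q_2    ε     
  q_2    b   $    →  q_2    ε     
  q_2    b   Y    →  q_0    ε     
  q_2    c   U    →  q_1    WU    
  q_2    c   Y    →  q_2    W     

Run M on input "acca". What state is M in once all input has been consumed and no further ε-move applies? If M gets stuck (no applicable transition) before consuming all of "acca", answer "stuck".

(q_0, acca, $) ⊢ (q_0, cca, UU$) ⊢ (q_1, cca, U$) ⊢ (q_2, ca, UU$) ⊢ (q_1, a, WUU$) ⊢ (q_0, ε, YWUU$)
All input consumed; M is in state q_0.

q_0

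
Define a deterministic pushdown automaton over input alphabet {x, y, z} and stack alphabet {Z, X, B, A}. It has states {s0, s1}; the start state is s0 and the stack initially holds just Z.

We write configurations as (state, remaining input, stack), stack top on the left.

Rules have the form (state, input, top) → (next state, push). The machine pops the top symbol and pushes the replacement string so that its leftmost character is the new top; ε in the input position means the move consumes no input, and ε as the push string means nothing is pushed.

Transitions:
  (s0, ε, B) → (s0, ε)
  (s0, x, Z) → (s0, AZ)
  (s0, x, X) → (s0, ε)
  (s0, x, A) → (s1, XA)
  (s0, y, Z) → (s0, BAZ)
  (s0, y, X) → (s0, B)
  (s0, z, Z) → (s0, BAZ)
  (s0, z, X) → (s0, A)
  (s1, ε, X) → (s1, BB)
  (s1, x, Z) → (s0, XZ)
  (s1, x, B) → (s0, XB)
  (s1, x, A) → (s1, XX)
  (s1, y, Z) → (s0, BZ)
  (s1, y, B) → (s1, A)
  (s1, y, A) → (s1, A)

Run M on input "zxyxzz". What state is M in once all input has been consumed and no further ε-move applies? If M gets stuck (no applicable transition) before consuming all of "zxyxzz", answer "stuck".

stuck

(s0, zxyxzz, Z)
  read z, top Z: go to s0, push BAZ → (s0, xyxzz, BAZ)
  ε-move, top B: go to s0, push ε → (s0, xyxzz, AZ)
  read x, top A: go to s1, push XA → (s1, yxzz, XAZ)
  ε-move, top X: go to s1, push BB → (s1, yxzz, BBAZ)
  read y, top B: go to s1, push A → (s1, xzz, ABAZ)
  read x, top A: go to s1, push XX → (s1, zz, XXBAZ)
  ε-move, top X: go to s1, push BB → (s1, zz, BBXBAZ)
No transition for (s1, z, top B); M blocks with input zz remaining.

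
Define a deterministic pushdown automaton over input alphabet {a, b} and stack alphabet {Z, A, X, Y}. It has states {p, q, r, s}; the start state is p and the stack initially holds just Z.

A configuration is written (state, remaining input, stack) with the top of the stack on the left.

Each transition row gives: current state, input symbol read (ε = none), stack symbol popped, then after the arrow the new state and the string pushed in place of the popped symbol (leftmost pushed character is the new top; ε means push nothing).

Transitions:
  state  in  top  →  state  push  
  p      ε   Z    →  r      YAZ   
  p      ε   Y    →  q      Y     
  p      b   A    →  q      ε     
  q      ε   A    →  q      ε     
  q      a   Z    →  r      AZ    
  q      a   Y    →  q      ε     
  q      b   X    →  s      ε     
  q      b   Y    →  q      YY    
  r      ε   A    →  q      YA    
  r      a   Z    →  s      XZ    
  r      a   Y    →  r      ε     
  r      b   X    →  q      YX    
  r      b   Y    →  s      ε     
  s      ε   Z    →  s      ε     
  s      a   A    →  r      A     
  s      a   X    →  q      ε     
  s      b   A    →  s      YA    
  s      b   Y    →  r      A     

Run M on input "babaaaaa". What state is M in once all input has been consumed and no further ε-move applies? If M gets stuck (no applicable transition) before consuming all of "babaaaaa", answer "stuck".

(p, babaaaaa, Z)
  ε-move, top Z: go to r, push YAZ → (r, babaaaaa, YAZ)
  read b, top Y: go to s, push ε → (s, abaaaaa, AZ)
  read a, top A: go to r, push A → (r, baaaaa, AZ)
  ε-move, top A: go to q, push YA → (q, baaaaa, YAZ)
  read b, top Y: go to q, push YY → (q, aaaaa, YYAZ)
  read a, top Y: go to q, push ε → (q, aaaa, YAZ)
  read a, top Y: go to q, push ε → (q, aaa, AZ)
  ε-move, top A: go to q, push ε → (q, aaa, Z)
  read a, top Z: go to r, push AZ → (r, aa, AZ)
  ε-move, top A: go to q, push YA → (q, aa, YAZ)
  read a, top Y: go to q, push ε → (q, a, AZ)
  ε-move, top A: go to q, push ε → (q, a, Z)
  read a, top Z: go to r, push AZ → (r, ε, AZ)
  ε-move, top A: go to q, push YA → (q, ε, YAZ)
All input consumed; M is in state q.

q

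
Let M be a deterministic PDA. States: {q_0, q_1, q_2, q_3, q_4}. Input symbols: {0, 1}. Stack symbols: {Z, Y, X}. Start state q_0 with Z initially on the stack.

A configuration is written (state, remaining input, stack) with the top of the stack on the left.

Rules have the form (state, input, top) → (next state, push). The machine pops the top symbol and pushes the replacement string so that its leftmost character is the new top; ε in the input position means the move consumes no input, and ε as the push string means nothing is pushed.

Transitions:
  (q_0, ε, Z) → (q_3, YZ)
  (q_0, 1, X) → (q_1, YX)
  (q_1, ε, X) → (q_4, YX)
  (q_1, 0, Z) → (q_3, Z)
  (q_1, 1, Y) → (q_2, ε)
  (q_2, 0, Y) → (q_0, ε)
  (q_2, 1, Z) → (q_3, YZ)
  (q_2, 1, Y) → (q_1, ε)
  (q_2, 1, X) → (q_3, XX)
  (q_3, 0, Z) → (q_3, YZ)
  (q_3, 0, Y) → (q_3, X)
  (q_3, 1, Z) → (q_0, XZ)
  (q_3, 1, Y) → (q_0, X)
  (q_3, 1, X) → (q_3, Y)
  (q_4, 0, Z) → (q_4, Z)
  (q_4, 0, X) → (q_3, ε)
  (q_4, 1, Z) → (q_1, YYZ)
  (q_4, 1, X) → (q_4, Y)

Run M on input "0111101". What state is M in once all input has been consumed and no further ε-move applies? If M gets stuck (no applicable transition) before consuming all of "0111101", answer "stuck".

(q_0, 0111101, Z)
  ε-move, top Z: go to q_3, push YZ → (q_3, 0111101, YZ)
  read 0, top Y: go to q_3, push X → (q_3, 111101, XZ)
  read 1, top X: go to q_3, push Y → (q_3, 11101, YZ)
  read 1, top Y: go to q_0, push X → (q_0, 1101, XZ)
  read 1, top X: go to q_1, push YX → (q_1, 101, YXZ)
  read 1, top Y: go to q_2, push ε → (q_2, 01, XZ)
No transition for (q_2, 0, top X); M blocks with input 01 remaining.

stuck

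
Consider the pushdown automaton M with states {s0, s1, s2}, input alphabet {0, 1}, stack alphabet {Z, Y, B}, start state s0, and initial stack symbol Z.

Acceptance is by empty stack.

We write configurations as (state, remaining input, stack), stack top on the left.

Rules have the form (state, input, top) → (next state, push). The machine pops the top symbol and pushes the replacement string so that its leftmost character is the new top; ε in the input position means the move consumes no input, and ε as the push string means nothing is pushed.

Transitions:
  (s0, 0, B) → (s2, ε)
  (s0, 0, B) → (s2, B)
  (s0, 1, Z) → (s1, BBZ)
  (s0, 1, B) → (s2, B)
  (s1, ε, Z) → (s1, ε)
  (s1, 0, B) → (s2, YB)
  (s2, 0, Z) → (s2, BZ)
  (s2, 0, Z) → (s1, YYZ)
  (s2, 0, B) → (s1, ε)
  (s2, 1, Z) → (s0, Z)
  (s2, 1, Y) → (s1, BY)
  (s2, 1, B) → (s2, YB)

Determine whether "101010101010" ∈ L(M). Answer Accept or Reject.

No computation consumes all input and empties the stack.

Reject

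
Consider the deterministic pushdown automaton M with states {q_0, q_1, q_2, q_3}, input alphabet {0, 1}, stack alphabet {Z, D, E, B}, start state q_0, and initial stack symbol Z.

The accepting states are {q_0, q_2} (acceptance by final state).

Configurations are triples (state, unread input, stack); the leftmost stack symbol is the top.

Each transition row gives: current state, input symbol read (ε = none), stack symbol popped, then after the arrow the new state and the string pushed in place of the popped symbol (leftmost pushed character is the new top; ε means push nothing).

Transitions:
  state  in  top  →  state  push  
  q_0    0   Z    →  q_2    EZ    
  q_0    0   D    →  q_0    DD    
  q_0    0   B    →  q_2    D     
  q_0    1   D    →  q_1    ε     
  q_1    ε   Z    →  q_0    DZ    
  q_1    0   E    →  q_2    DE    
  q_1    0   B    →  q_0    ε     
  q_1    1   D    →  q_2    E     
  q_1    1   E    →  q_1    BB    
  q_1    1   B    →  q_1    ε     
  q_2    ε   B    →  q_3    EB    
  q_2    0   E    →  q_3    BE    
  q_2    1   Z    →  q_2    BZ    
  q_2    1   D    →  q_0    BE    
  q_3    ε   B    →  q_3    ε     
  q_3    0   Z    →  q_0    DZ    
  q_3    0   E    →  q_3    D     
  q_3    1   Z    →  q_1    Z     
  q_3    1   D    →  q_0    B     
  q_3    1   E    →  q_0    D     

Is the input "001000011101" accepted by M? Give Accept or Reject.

(q_0, 001000011101, Z) ⊢ (q_2, 01000011101, EZ) ⊢ (q_3, 1000011101, BEZ) ⊢ (q_3, 1000011101, EZ) ⊢ (q_0, 000011101, DZ) ⊢ (q_0, 00011101, DDZ) ⊢ (q_0, 0011101, DDDZ) ⊢ (q_0, 011101, DDDDZ) ⊢ (q_0, 11101, DDDDDZ) ⊢ (q_1, 1101, DDDDZ) ⊢ (q_2, 101, EDDDZ)
No transition applies at (q_2, 101, EDDDZ); input not fully consumed.

Reject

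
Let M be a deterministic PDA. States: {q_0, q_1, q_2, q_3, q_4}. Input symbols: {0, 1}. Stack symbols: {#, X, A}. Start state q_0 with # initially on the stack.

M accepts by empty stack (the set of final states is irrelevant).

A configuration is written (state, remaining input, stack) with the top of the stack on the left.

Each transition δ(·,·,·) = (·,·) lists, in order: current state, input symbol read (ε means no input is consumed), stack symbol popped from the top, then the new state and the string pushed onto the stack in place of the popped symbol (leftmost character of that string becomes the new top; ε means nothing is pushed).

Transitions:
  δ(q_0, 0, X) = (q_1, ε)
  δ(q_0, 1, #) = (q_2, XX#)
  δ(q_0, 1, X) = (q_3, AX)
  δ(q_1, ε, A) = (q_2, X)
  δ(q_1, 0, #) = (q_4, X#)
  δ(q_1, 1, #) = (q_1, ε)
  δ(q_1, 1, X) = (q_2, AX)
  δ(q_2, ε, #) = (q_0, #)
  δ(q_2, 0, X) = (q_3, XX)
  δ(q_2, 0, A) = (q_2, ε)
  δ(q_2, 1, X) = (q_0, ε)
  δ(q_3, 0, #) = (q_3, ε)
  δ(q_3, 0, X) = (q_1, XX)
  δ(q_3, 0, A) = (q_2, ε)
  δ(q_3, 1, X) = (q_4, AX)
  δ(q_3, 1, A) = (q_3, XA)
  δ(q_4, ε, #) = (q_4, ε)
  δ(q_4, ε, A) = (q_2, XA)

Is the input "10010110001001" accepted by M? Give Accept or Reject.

Reject

(q_0, 10010110001001, #) ⊢ (q_2, 0010110001001, XX#) ⊢ (q_3, 010110001001, XXX#) ⊢ (q_1, 10110001001, XXXX#) ⊢ (q_2, 0110001001, AXXXX#) ⊢ (q_2, 110001001, XXXX#) ⊢ (q_0, 10001001, XXX#) ⊢ (q_3, 0001001, AXXX#) ⊢ (q_2, 001001, XXX#) ⊢ (q_3, 01001, XXXX#) ⊢ (q_1, 1001, XXXXX#) ⊢ (q_2, 001, AXXXXX#) ⊢ (q_2, 01, XXXXX#) ⊢ (q_3, 1, XXXXXX#) ⊢ (q_4, ε, AXXXXXX#) ⊢ (q_2, ε, XAXXXXXX#)
All input consumed; stack is XAXXXXXX#, not empty, and no further ε-move applies.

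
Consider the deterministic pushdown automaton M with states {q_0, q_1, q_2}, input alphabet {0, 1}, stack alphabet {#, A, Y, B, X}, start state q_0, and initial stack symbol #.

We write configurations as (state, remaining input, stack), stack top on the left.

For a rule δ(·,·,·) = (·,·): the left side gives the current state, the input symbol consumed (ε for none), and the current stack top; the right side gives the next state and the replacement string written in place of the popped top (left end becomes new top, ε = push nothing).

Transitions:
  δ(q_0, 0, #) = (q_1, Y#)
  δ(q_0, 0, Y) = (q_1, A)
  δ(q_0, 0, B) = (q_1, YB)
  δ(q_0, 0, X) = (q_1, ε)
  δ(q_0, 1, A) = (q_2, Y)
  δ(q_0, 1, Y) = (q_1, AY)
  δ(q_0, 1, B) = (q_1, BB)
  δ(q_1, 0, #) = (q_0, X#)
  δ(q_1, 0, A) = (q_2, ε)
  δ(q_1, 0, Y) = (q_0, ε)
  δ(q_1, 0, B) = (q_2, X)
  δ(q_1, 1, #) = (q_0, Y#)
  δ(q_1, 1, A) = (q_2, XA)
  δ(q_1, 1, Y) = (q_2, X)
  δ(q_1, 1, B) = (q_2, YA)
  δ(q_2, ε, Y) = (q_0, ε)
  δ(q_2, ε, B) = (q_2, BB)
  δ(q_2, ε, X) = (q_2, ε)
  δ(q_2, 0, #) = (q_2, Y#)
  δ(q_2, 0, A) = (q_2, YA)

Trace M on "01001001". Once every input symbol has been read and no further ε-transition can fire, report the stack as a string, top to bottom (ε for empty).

#

(q_0, 01001001, #) ⊢ (q_1, 1001001, Y#) ⊢ (q_2, 001001, X#) ⊢ (q_2, 001001, #) ⊢ (q_2, 01001, Y#) ⊢ (q_0, 01001, #) ⊢ (q_1, 1001, Y#) ⊢ (q_2, 001, X#) ⊢ (q_2, 001, #) ⊢ (q_2, 01, Y#) ⊢ (q_0, 01, #) ⊢ (q_1, 1, Y#) ⊢ (q_2, ε, X#) ⊢ (q_2, ε, #)
All input consumed in state q_2 with stack #.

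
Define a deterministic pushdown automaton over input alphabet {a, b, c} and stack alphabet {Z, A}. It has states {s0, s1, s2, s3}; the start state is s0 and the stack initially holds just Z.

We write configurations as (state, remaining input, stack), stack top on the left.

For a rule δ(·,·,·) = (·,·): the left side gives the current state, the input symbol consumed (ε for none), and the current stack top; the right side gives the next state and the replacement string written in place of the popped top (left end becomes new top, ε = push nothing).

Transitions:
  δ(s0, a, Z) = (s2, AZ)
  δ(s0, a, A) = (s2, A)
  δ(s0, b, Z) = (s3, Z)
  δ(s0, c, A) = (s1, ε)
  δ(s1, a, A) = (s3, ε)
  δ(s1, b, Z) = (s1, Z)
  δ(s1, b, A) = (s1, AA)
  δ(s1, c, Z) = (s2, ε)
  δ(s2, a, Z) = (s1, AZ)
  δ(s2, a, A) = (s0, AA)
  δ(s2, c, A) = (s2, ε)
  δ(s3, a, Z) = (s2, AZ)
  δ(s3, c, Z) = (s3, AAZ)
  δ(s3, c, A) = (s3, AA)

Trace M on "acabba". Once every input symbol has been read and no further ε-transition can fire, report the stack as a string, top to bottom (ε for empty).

AAZ

(s0, acabba, Z)
  read a, top Z: go to s2, push AZ → (s2, cabba, AZ)
  read c, top A: go to s2, push ε → (s2, abba, Z)
  read a, top Z: go to s1, push AZ → (s1, bba, AZ)
  read b, top A: go to s1, push AA → (s1, ba, AAZ)
  read b, top A: go to s1, push AA → (s1, a, AAAZ)
  read a, top A: go to s3, push ε → (s3, ε, AAZ)
All input consumed in state s3 with stack AAZ.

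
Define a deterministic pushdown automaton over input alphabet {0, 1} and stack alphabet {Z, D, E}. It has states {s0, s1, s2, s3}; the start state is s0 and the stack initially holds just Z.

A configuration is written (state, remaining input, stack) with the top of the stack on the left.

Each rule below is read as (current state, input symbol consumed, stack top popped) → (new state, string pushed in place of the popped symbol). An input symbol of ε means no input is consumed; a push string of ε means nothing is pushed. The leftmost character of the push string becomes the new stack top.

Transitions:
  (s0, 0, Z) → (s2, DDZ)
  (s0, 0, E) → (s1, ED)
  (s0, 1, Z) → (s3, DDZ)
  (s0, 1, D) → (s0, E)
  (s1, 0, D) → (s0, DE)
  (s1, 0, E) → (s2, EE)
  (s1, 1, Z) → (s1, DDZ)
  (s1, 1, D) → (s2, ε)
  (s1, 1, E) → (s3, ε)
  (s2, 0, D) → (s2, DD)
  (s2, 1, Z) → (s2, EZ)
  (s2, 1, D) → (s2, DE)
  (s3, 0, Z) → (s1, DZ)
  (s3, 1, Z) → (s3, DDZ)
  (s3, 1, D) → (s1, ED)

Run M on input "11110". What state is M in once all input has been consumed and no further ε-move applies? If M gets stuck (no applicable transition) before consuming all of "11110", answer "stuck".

s2

(s0, 11110, Z) ⊢ (s3, 1110, DDZ) ⊢ (s1, 110, EDDZ) ⊢ (s3, 10, DDZ) ⊢ (s1, 0, EDDZ) ⊢ (s2, ε, EEDDZ)
All input consumed; M is in state s2.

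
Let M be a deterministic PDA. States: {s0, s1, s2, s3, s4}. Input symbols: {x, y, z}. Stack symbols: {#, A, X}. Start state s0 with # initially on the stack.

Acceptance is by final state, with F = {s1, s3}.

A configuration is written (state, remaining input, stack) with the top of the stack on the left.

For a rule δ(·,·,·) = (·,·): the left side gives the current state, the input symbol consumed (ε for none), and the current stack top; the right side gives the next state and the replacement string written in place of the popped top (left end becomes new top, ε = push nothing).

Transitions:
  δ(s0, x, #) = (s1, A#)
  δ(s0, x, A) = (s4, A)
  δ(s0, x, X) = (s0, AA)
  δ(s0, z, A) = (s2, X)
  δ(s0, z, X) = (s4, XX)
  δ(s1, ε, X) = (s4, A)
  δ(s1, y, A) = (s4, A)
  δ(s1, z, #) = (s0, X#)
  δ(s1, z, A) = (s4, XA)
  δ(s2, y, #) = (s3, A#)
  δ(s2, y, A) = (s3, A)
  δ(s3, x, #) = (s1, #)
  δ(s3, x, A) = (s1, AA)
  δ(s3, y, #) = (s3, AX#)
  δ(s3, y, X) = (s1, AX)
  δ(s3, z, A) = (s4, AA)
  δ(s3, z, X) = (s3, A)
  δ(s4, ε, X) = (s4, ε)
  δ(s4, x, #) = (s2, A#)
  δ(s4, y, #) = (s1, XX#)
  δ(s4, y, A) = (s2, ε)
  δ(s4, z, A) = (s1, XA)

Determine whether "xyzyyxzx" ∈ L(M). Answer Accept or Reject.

(s0, xyzyyxzx, #)
  read x, top #: go to s1, push A# → (s1, yzyyxzx, A#)
  read y, top A: go to s4, push A → (s4, zyyxzx, A#)
  read z, top A: go to s1, push XA → (s1, yyxzx, XA#)
  ε-move, top X: go to s4, push A → (s4, yyxzx, AA#)
  read y, top A: go to s2, push ε → (s2, yxzx, A#)
  read y, top A: go to s3, push A → (s3, xzx, A#)
  read x, top A: go to s1, push AA → (s1, zx, AA#)
  read z, top A: go to s4, push XA → (s4, x, XAA#)
  ε-move, top X: go to s4, push ε → (s4, x, AA#)
No transition applies at (s4, x, AA#); input not fully consumed.

Reject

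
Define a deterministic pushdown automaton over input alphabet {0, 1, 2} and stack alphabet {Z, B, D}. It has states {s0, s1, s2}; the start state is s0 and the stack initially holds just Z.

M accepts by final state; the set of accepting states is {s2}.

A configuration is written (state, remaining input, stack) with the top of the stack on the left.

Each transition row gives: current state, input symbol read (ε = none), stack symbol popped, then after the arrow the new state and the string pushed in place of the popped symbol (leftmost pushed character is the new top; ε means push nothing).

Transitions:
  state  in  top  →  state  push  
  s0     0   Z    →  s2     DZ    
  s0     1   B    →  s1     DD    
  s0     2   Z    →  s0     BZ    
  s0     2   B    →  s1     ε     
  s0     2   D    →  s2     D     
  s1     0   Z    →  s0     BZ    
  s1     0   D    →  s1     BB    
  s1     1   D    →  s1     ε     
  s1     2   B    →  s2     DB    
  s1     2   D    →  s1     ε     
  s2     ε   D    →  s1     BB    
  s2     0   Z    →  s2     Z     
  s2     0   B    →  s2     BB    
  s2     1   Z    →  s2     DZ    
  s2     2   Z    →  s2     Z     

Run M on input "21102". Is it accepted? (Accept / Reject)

Accept

(s0, 21102, Z)
  read 2, top Z: go to s0, push BZ → (s0, 1102, BZ)
  read 1, top B: go to s1, push DD → (s1, 102, DDZ)
  read 1, top D: go to s1, push ε → (s1, 02, DZ)
  read 0, top D: go to s1, push BB → (s1, 2, BBZ)
  read 2, top B: go to s2, push DB → (s2, ε, DBBZ)
All input consumed; state s2 ∈ F.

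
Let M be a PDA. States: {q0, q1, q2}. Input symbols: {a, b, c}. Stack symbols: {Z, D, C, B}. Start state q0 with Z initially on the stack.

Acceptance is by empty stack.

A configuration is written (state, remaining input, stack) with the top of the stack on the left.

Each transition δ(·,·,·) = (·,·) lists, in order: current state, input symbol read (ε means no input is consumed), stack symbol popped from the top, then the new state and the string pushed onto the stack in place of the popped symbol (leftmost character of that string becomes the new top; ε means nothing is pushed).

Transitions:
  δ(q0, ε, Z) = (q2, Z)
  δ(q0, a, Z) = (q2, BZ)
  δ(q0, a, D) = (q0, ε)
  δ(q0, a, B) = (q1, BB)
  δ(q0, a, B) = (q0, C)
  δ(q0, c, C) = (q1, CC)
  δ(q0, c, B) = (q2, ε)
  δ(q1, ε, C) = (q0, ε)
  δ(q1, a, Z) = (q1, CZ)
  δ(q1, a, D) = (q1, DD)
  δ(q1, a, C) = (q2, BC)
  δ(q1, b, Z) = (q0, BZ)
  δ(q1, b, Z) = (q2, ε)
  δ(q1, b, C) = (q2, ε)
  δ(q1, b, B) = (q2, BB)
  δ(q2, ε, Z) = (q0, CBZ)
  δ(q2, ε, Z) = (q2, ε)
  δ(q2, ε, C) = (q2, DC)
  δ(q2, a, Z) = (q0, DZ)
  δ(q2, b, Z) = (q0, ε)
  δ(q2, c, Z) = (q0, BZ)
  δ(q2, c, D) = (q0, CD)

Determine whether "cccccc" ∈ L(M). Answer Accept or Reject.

Accept

One accepting computation: (q0, cccccc, Z) ⊢ (q2, cccccc, Z) ⊢ (q0, ccccc, BZ) ⊢ (q2, cccc, Z) ⊢ (q0, ccc, BZ) ⊢ (q2, cc, Z) ⊢ (q0, c, BZ) ⊢ (q2, ε, Z) ⊢ (q2, ε, ε)
All input consumed and the stack is empty.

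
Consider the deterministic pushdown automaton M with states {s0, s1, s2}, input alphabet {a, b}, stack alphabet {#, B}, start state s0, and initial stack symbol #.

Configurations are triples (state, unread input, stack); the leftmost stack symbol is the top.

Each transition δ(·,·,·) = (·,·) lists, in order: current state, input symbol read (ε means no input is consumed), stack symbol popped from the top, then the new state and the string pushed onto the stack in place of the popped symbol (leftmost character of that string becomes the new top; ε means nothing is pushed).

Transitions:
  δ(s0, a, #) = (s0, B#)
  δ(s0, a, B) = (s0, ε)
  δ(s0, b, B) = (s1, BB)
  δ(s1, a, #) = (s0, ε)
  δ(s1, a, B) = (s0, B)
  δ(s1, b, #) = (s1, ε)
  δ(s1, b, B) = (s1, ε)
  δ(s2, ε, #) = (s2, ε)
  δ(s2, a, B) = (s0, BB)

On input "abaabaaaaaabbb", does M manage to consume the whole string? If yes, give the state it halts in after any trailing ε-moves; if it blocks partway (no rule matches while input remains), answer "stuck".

s1

(s0, abaabaaaaaabbb, #) ⊢ (s0, baabaaaaaabbb, B#) ⊢ (s1, aabaaaaaabbb, BB#) ⊢ (s0, abaaaaaabbb, BB#) ⊢ (s0, baaaaaabbb, B#) ⊢ (s1, aaaaaabbb, BB#) ⊢ (s0, aaaaabbb, BB#) ⊢ (s0, aaaabbb, B#) ⊢ (s0, aaabbb, #) ⊢ (s0, aabbb, B#) ⊢ (s0, abbb, #) ⊢ (s0, bbb, B#) ⊢ (s1, bb, BB#) ⊢ (s1, b, B#) ⊢ (s1, ε, #)
All input consumed; M is in state s1.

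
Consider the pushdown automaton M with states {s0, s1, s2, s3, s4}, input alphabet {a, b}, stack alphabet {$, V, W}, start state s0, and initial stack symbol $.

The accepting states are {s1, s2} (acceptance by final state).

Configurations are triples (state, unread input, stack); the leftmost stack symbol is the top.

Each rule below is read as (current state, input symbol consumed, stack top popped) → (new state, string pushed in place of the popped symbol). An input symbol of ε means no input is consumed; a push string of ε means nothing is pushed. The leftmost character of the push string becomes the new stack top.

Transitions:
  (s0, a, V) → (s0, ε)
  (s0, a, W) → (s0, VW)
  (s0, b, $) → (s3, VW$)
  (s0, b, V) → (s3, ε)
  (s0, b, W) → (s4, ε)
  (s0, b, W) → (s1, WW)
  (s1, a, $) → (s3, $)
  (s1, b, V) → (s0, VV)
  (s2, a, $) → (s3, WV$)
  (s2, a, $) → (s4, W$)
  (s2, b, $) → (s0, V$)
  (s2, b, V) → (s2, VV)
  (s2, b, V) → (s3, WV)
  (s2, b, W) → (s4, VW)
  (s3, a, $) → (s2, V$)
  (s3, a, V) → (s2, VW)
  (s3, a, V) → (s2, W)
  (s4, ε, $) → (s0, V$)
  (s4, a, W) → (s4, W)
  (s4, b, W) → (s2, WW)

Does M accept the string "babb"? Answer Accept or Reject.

One accepting computation: (s0, babb, $) ⊢ (s3, abb, VW$) ⊢ (s2, bb, VWW$) ⊢ (s2, b, VVWW$) ⊢ (s2, ε, VVVWW$)
All input consumed and state s2 ∈ F.

Accept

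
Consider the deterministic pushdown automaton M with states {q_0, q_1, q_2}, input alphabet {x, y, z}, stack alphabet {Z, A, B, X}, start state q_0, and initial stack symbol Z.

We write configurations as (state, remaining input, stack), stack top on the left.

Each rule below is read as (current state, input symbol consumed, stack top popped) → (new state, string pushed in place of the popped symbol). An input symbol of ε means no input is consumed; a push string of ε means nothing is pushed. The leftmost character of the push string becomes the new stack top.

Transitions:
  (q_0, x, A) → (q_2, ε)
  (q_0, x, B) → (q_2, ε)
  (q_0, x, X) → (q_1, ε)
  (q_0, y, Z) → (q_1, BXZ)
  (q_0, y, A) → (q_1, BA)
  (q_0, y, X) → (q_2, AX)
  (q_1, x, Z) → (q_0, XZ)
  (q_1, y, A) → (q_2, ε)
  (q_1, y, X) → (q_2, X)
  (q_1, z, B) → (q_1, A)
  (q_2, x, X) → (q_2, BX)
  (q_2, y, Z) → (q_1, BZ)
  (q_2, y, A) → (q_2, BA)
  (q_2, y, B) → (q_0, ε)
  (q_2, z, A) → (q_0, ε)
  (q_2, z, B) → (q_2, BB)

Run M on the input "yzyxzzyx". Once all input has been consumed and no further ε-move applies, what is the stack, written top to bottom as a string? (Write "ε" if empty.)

(q_0, yzyxzzyx, Z)
  read y, top Z: go to q_1, push BXZ → (q_1, zyxzzyx, BXZ)
  read z, top B: go to q_1, push A → (q_1, yxzzyx, AXZ)
  read y, top A: go to q_2, push ε → (q_2, xzzyx, XZ)
  read x, top X: go to q_2, push BX → (q_2, zzyx, BXZ)
  read z, top B: go to q_2, push BB → (q_2, zyx, BBXZ)
  read z, top B: go to q_2, push BB → (q_2, yx, BBBXZ)
  read y, top B: go to q_0, push ε → (q_0, x, BBXZ)
  read x, top B: go to q_2, push ε → (q_2, ε, BXZ)
All input consumed in state q_2 with stack BXZ.

BXZ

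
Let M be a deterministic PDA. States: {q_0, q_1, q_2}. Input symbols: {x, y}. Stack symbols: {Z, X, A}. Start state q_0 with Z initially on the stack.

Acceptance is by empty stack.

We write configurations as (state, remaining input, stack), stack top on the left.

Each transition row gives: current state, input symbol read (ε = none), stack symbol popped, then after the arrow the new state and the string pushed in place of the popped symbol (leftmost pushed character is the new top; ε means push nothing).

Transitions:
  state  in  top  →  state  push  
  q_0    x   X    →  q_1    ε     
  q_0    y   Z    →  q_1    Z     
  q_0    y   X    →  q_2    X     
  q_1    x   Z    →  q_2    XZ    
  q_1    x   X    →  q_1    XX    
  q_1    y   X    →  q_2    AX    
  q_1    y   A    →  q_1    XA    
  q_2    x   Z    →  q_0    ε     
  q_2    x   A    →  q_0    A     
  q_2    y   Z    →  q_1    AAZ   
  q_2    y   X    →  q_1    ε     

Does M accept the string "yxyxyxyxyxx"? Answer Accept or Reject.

Reject

(q_0, yxyxyxyxyxx, Z)
  read y, top Z: go to q_1, push Z → (q_1, xyxyxyxyxx, Z)
  read x, top Z: go to q_2, push XZ → (q_2, yxyxyxyxx, XZ)
  read y, top X: go to q_1, push ε → (q_1, xyxyxyxx, Z)
  read x, top Z: go to q_2, push XZ → (q_2, yxyxyxx, XZ)
  read y, top X: go to q_1, push ε → (q_1, xyxyxx, Z)
  read x, top Z: go to q_2, push XZ → (q_2, yxyxx, XZ)
  read y, top X: go to q_1, push ε → (q_1, xyxx, Z)
  read x, top Z: go to q_2, push XZ → (q_2, yxx, XZ)
  read y, top X: go to q_1, push ε → (q_1, xx, Z)
  read x, top Z: go to q_2, push XZ → (q_2, x, XZ)
No transition applies at (q_2, x, XZ); input not fully consumed.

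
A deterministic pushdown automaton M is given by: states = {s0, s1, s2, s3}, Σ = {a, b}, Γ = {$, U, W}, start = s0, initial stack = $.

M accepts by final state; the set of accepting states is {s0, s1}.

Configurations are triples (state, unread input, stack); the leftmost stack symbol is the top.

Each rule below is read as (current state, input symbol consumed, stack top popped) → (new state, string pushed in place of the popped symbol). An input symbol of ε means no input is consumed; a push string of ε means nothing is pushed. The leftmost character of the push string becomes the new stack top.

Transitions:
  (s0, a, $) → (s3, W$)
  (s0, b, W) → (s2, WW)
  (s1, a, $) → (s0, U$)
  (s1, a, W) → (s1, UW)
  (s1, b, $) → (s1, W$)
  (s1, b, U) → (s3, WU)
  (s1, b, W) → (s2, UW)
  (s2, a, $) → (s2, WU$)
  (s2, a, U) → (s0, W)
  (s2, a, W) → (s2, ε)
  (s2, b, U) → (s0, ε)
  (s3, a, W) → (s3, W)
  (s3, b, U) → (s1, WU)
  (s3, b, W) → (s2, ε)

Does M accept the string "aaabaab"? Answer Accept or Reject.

Accept

(s0, aaabaab, $) ⊢ (s3, aabaab, W$) ⊢ (s3, abaab, W$) ⊢ (s3, baab, W$) ⊢ (s2, aab, $) ⊢ (s2, ab, WU$) ⊢ (s2, b, U$) ⊢ (s0, ε, $)
All input consumed; state s0 ∈ F.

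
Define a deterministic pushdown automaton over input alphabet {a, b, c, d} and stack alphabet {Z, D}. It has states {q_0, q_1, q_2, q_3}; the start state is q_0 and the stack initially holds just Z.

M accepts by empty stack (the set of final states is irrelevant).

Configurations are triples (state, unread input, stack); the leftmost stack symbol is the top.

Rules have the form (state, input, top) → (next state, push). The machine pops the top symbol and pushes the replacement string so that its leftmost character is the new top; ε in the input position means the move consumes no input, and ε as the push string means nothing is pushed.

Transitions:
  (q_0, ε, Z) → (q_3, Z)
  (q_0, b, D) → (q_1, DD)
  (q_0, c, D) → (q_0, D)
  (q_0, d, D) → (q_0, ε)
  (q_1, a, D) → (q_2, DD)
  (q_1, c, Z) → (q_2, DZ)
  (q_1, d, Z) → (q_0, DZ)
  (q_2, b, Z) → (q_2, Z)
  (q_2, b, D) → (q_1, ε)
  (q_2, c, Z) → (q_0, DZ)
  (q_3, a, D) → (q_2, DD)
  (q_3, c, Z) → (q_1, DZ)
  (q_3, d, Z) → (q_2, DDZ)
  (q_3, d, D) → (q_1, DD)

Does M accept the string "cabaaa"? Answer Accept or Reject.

Reject

(q_0, cabaaa, Z)
  ε-move, top Z: go to q_3, push Z → (q_3, cabaaa, Z)
  read c, top Z: go to q_1, push DZ → (q_1, abaaa, DZ)
  read a, top D: go to q_2, push DD → (q_2, baaa, DDZ)
  read b, top D: go to q_1, push ε → (q_1, aaa, DZ)
  read a, top D: go to q_2, push DD → (q_2, aa, DDZ)
No transition applies at (q_2, aa, DDZ); input not fully consumed.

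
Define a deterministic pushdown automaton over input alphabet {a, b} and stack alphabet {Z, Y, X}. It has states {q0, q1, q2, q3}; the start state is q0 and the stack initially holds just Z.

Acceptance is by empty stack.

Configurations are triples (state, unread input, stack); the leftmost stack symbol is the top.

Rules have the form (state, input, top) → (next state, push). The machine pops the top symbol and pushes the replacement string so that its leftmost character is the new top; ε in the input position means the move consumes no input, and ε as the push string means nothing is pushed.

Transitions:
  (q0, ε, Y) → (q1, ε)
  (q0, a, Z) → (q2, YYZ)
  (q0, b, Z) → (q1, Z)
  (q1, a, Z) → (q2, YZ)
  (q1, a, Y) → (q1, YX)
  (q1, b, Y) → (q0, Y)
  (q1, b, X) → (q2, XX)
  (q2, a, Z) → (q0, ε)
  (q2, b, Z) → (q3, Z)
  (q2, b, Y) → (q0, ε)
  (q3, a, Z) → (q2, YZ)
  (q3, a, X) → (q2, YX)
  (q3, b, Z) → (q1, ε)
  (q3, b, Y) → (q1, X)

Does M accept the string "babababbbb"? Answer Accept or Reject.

Reject

(q0, babababbbb, Z)
  read b, top Z: go to q1, push Z → (q1, abababbbb, Z)
  read a, top Z: go to q2, push YZ → (q2, bababbbb, YZ)
  read b, top Y: go to q0, push ε → (q0, ababbbb, Z)
  read a, top Z: go to q2, push YYZ → (q2, babbbb, YYZ)
  read b, top Y: go to q0, push ε → (q0, abbbb, YZ)
  ε-move, top Y: go to q1, push ε → (q1, abbbb, Z)
  read a, top Z: go to q2, push YZ → (q2, bbbb, YZ)
  read b, top Y: go to q0, push ε → (q0, bbb, Z)
  read b, top Z: go to q1, push Z → (q1, bb, Z)
No transition applies at (q1, bb, Z); input not fully consumed.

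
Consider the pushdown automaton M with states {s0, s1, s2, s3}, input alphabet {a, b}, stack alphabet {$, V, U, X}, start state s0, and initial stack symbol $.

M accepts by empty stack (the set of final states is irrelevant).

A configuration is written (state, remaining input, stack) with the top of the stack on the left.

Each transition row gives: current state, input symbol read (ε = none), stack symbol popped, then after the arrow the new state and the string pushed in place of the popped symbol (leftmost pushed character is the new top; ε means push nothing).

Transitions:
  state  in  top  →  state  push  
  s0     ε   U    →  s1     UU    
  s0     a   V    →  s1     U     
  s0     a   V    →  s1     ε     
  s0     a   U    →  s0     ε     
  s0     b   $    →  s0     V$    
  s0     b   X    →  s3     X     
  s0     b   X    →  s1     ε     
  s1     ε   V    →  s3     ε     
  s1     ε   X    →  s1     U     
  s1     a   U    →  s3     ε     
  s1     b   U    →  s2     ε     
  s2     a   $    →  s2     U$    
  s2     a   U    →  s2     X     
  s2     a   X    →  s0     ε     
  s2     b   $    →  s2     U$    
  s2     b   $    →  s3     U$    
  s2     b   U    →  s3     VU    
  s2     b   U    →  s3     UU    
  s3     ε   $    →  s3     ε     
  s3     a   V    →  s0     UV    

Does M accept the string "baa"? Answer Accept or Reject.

One accepting computation: (s0, baa, $) ⊢ (s0, aa, V$) ⊢ (s1, a, U$) ⊢ (s3, ε, $) ⊢ (s3, ε, ε)
All input consumed and the stack is empty.

Accept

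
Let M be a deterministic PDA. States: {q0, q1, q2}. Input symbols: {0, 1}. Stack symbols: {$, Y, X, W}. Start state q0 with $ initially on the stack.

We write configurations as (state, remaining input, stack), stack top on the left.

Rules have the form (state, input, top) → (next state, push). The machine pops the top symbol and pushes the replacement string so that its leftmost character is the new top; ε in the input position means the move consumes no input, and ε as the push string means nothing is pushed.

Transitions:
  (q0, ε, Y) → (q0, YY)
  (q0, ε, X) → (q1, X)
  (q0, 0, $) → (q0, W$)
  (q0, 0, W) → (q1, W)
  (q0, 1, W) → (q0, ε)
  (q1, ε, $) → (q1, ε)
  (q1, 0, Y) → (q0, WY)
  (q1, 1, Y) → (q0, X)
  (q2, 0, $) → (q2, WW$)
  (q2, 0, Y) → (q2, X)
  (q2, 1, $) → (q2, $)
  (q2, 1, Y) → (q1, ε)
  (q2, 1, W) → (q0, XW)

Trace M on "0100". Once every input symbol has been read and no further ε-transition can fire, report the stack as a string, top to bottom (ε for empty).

W$

(q0, 0100, $) ⊢ (q0, 100, W$) ⊢ (q0, 00, $) ⊢ (q0, 0, W$) ⊢ (q1, ε, W$)
All input consumed in state q1 with stack W$.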